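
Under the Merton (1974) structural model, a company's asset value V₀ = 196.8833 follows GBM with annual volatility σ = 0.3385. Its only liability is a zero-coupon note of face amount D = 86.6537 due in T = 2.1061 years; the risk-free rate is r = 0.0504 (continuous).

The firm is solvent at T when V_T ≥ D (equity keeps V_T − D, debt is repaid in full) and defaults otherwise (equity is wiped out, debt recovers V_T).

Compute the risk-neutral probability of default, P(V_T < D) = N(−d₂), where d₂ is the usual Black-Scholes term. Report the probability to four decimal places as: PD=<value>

PD=0.0504

d₁ = [ln(V₀/D) + (r + σ²/2)T] / (σ√T)
   = [ln(196.8833/86.6537) + (0.0504 + 0.5·0.3385²)·2.1061] / (0.3385·√2.1061)
   = [0.820691 + 0.226808] / 0.491245 = 2.132337
d₂ = d₁ − σ√T = 2.132337 − 0.491245 = 1.641092
risk-neutral PD = N(−d₂) = N(-1.641092) = 0.050389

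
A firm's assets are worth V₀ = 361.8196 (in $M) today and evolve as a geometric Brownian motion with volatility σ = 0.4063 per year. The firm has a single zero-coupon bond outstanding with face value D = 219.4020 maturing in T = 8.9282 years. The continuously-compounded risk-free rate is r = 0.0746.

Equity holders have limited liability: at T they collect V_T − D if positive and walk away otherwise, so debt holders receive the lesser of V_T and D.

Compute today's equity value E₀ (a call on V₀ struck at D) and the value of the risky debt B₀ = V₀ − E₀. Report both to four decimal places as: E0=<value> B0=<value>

E0=268.7265 B0=93.0931

d₁ = [ln(V₀/D) + (r + σ²/2)T] / (σ√T)
   = [ln(361.8196/219.4020) + (0.0746 + 0.5·0.4063²)·8.9282] / (0.4063·√8.9282)
   = [0.500240 + 1.402976] / 1.214028 = 1.567687
d₂ = d₁ − σ√T = 1.567687 − 1.214028 = 0.353659
N(d₁) = 0.941523,  N(d₂) = 0.638203,  e^(−rT) = 0.513737
E₀ = V₀·N(d₁) − D·e^(−rT)·N(d₂)
   = 361.8196·0.941523 − 219.4020·0.513737·0.638203 = 268.726463
B₀ = V₀ − E₀ = 361.8196 − 268.726463 = 93.093137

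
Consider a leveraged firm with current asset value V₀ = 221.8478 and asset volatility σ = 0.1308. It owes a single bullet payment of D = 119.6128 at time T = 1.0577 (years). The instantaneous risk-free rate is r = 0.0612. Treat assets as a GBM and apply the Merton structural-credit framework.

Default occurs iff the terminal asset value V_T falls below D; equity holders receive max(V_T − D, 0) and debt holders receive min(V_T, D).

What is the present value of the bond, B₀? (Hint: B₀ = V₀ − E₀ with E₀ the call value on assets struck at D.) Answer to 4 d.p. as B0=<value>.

B0=112.1154

d₁ = [ln(V₀/D) + (r + σ²/2)T] / (σ√T)
   = [ln(221.8478/119.6128) + (0.0612 + 0.5·0.1308²)·1.0577] / (0.1308·√1.0577)
   = [0.617732 + 0.073779] / 0.134521 = 5.140555
d₂ = d₁ − σ√T = 5.140555 − 0.134521 = 5.006034
N(d₁) = 1.000000,  N(d₂) = 1.000000,  e^(−rT) = 0.937319
E₀ = V₀·N(d₁) − D·e^(−rT)·N(d₂)
   = 221.8478·1.000000 − 119.6128·0.937319·1.000000 = 109.732410
B₀ = V₀ − E₀ = 221.8478 − 109.732410 = 112.115390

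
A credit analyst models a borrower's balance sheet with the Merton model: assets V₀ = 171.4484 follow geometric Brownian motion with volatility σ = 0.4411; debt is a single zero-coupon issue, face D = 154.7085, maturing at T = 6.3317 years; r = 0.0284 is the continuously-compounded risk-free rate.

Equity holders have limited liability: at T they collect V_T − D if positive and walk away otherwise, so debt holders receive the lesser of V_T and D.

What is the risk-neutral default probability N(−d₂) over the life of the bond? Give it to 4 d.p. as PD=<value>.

d₁ = [ln(V₀/D) + (r + σ²/2)T] / (σ√T)
   = [ln(171.4484/154.7085) + (0.0284 + 0.5·0.4411²)·6.3317] / (0.4411·√6.3317)
   = [0.102740 + 0.795797] / 1.109934 = 0.809541
d₂ = d₁ − σ√T = 0.809541 − 1.109934 = -0.300393
risk-neutral PD = N(−d₂) = N(0.300393) = 0.618061

PD=0.6181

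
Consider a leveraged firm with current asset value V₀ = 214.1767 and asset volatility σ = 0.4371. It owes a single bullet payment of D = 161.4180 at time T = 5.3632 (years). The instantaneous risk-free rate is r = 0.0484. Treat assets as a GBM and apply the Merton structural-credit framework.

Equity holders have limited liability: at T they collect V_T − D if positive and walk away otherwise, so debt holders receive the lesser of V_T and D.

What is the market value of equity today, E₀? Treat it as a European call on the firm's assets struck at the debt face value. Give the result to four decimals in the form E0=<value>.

E0=118.5934

d₁ = [ln(V₀/D) + (r + σ²/2)T] / (σ√T)
   = [ln(214.1767/161.4180) + (0.0484 + 0.5·0.4371²)·5.3632] / (0.4371·√5.3632)
   = [0.282804 + 0.771916] / 1.012262 = 1.041944
d₂ = d₁ − σ√T = 1.041944 − 1.012262 = 0.029682
N(d₁) = 0.851281,  N(d₂) = 0.511840,  e^(−rT) = 0.771376
E₀ = V₀·N(d₁) − D·e^(−rT)·N(d₂)
   = 214.1767·0.851281 − 161.4180·0.771376·0.511840 = 118.593359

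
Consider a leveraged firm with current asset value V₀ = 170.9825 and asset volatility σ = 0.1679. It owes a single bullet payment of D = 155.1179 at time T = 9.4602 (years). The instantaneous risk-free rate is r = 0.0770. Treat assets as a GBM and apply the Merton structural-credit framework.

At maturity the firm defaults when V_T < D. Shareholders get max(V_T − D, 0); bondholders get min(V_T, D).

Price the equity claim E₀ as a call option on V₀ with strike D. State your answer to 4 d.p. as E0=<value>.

E0=97.4406

d₁ = [ln(V₀/D) + (r + σ²/2)T] / (σ√T)
   = [ln(170.9825/155.1179) + (0.0770 + 0.5·0.1679²)·9.4602] / (0.1679·√9.4602)
   = [0.097376 + 0.861779] / 0.516417 = 1.857324
d₂ = d₁ − σ√T = 1.857324 − 0.516417 = 1.340907
N(d₁) = 0.968367,  N(d₂) = 0.910025,  e^(−rT) = 0.482664
E₀ = V₀·N(d₁) − D·e^(−rT)·N(d₂)
   = 170.9825·0.968367 − 155.1179·0.482664·0.910025 = 97.440565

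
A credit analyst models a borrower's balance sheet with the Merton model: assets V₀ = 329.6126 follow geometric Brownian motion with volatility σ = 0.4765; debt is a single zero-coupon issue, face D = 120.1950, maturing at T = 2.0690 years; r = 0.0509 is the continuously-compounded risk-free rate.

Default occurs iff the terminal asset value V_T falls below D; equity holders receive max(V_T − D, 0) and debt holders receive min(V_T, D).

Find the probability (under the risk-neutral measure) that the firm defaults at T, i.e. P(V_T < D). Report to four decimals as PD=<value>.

PD=0.0998

d₁ = [ln(V₀/D) + (r + σ²/2)T] / (σ√T)
   = [ln(329.6126/120.1950) + (0.0509 + 0.5·0.4765²)·2.0690] / (0.4765·√2.0690)
   = [1.008803 + 0.340198] / 0.685399 = 1.968198
d₂ = d₁ − σ√T = 1.968198 − 0.685399 = 1.282800
risk-neutral PD = N(−d₂) = N(-1.282800) = 0.099781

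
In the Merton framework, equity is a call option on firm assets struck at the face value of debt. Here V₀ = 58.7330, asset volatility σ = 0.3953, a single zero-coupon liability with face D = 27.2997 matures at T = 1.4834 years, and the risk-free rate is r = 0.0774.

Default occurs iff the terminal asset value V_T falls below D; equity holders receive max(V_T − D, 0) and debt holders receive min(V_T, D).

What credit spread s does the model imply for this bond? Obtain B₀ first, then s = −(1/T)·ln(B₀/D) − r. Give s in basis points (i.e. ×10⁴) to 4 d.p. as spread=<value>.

d₁ = [ln(V₀/D) + (r + σ²/2)T] / (σ√T)
   = [ln(58.7330/27.2997) + (0.0774 + 0.5·0.3953²)·1.4834] / (0.3953·√1.4834)
   = [0.766126 + 0.230715] / 0.481455 = 2.070474
d₂ = d₁ − σ√T = 2.070474 − 0.481455 = 1.589019
N(d₁) = 0.980796,  N(d₂) = 0.943972,  e^(−rT) = 0.891531
E₀ = V₀·N(d₁) − D·e^(−rT)·N(d₂)
   = 58.7330·0.980796 − 27.2997·0.891531·0.943972 = 34.630206
B₀ = V₀ − E₀ = 58.7330 − 34.630206 = 24.102794
spread = −(1/T)·ln(B₀/D) − r = −(1/1.4834)·ln(24.102794/27.2997) − 0.0774 = 0.00656115
in basis points: 0.00656115 × 10⁴ = 65.6115 bp

spread=65.6115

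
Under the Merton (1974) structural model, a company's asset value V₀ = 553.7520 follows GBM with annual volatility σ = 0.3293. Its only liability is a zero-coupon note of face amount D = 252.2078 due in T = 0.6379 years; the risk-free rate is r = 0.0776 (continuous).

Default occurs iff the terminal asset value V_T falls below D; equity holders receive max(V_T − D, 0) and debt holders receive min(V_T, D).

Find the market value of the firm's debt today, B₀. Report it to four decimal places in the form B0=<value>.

B0=240.0081

d₁ = [ln(V₀/D) + (r + σ²/2)T] / (σ√T)
   = [ln(553.7520/252.2078) + (0.0776 + 0.5·0.3293²)·0.6379] / (0.3293·√0.6379)
   = [0.786464 + 0.084087] / 0.263007 = 3.309987
d₂ = d₁ − σ√T = 3.309987 − 0.263007 = 3.046979
N(d₁) = 0.999533,  N(d₂) = 0.998844,  e^(−rT) = 0.951704
E₀ = V₀·N(d₁) − D·e^(−rT)·N(d₂)
   = 553.7520·0.999533 − 252.2078·0.951704·0.998844 = 313.743875
B₀ = V₀ − E₀ = 553.7520 − 313.743875 = 240.008125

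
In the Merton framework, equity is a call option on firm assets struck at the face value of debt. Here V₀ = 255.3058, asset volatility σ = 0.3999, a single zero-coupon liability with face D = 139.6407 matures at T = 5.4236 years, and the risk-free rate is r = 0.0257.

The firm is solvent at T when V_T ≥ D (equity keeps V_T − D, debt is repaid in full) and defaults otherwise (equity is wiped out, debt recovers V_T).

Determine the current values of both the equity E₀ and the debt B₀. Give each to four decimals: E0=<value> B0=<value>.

E0=152.4141 B0=102.8917

d₁ = [ln(V₀/D) + (r + σ²/2)T] / (σ√T)
   = [ln(255.3058/139.6407) + (0.0257 + 0.5·0.3999²)·5.4236] / (0.3999·√5.4236)
   = [0.603389 + 0.573058] / 0.931312 = 1.263215
d₂ = d₁ − σ√T = 1.263215 − 0.931312 = 0.331902
N(d₁) = 0.896744,  N(d₂) = 0.630019,  e^(−rT) = 0.869892
E₀ = V₀·N(d₁) − D·e^(−rT)·N(d₂)
   = 255.3058·0.896744 − 139.6407·0.869892·0.630019 = 152.414137
B₀ = V₀ − E₀ = 255.3058 − 152.414137 = 102.891663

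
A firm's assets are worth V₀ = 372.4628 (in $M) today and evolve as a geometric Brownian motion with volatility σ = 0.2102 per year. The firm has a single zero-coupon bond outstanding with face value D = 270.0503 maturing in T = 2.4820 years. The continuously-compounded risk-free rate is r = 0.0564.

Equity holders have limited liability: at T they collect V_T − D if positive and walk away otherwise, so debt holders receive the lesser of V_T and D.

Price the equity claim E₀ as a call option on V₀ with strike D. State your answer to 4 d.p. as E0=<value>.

d₁ = [ln(V₀/D) + (r + σ²/2)T] / (σ√T)
   = [ln(372.4628/270.0503) + (0.0564 + 0.5·0.2102²)·2.4820] / (0.2102·√2.4820)
   = [0.321529 + 0.194817] / 0.331157 = 1.559220
d₂ = d₁ − σ√T = 1.559220 − 0.331157 = 1.228063
N(d₁) = 0.940528,  N(d₂) = 0.890288,  e^(−rT) = 0.869371
E₀ = V₀·N(d₁) − D·e^(−rT)·N(d₂)
   = 372.4628·0.940528 − 270.0503·0.869371·0.890288 = 141.295048

E0=141.2950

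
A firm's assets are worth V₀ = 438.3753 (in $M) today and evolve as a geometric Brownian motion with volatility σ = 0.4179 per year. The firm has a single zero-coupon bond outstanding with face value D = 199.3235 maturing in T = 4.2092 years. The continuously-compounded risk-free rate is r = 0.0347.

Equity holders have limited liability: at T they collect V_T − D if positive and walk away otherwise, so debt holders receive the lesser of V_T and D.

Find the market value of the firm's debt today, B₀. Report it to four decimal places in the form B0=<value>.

B0=156.6934

d₁ = [ln(V₀/D) + (r + σ²/2)T] / (σ√T)
   = [ln(438.3753/199.3235) + (0.0347 + 0.5·0.4179²)·4.2092] / (0.4179·√4.2092)
   = [0.788146 + 0.513607] / 0.857378 = 1.518297
d₂ = d₁ − σ√T = 1.518297 − 0.857378 = 0.660919
N(d₁) = 0.935530,  N(d₂) = 0.745668,  e^(−rT) = 0.864107
E₀ = V₀·N(d₁) − D·e^(−rT)·N(d₂)
   = 438.3753·0.935530 − 199.3235·0.864107·0.745668 = 281.681926
B₀ = V₀ − E₀ = 438.3753 − 281.681926 = 156.693374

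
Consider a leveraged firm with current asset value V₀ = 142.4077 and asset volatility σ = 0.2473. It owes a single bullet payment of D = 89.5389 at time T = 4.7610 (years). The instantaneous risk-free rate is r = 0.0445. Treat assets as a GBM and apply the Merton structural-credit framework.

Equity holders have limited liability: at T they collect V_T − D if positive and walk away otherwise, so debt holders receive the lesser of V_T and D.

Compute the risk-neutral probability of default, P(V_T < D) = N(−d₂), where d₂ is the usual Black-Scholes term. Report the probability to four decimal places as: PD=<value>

d₁ = [ln(V₀/D) + (r + σ²/2)T] / (σ√T)
   = [ln(142.4077/89.5389) + (0.0445 + 0.5·0.2473²)·4.7610] / (0.2473·√4.7610)
   = [0.464021 + 0.357449] / 0.539602 = 1.522365
d₂ = d₁ − σ√T = 1.522365 − 0.539602 = 0.982763
risk-neutral PD = N(−d₂) = N(-0.982763) = 0.162862

PD=0.1629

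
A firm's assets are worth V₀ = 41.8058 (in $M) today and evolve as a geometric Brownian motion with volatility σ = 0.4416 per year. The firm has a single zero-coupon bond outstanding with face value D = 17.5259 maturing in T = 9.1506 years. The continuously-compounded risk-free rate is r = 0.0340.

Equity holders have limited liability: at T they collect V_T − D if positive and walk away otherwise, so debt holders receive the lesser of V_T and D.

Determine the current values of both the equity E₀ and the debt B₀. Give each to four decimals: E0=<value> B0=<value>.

E0=31.7649 B0=10.0409

d₁ = [ln(V₀/D) + (r + σ²/2)T] / (σ√T)
   = [ln(41.8058/17.5259) + (0.0340 + 0.5·0.4416²)·9.1506] / (0.4416·√9.1506)
   = [0.869355 + 1.203352] / 1.335838 = 1.551616
d₂ = d₁ − σ√T = 1.551616 − 1.335838 = 0.215778
N(d₁) = 0.939623,  N(d₂) = 0.585419,  e^(−rT) = 0.732626
E₀ = V₀·N(d₁) − D·e^(−rT)·N(d₂)
   = 41.8058·0.939623 − 17.5259·0.732626·0.585419 = 31.764946
B₀ = V₀ − E₀ = 41.8058 − 31.764946 = 10.040854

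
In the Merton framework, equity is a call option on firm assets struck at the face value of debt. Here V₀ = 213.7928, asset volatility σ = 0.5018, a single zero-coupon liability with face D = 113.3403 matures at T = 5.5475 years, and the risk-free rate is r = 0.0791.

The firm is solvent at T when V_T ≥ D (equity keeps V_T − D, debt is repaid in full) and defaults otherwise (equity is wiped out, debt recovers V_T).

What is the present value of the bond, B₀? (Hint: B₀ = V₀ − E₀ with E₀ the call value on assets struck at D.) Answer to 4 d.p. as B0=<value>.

d₁ = [ln(V₀/D) + (r + σ²/2)T] / (σ√T)
   = [ln(213.7928/113.3403) + (0.0791 + 0.5·0.5018²)·5.5475] / (0.5018·√5.5475)
   = [0.634613 + 1.137246] / 1.181896 = 1.499166
d₂ = d₁ − σ√T = 1.499166 − 1.181896 = 0.317270
N(d₁) = 0.933085,  N(d₂) = 0.624481,  e^(−rT) = 0.644805
E₀ = V₀·N(d₁) − D·e^(−rT)·N(d₂)
   = 213.7928·0.933085 − 113.3403·0.644805·0.624481 = 153.848255
B₀ = V₀ − E₀ = 213.7928 − 153.848255 = 59.944545

B0=59.9445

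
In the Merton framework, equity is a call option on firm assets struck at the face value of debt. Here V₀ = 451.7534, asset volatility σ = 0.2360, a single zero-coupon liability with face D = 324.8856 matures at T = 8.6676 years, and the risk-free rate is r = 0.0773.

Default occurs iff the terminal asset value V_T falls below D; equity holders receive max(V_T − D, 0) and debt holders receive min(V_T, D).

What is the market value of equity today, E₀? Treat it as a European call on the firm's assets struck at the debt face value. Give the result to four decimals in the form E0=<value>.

E0=291.6445

d₁ = [ln(V₀/D) + (r + σ²/2)T] / (σ√T)
   = [ln(451.7534/324.8856) + (0.0773 + 0.5·0.2360²)·8.6676] / (0.2360·√8.6676)
   = [0.329663 + 0.911381] / 0.694803 = 1.786182
d₂ = d₁ − σ√T = 1.786182 − 0.694803 = 1.091380
N(d₁) = 0.962965,  N(d₂) = 0.862447,  e^(−rT) = 0.511706
E₀ = V₀·N(d₁) − D·e^(−rT)·N(d₂)
   = 451.7534·0.962965 − 324.8856·0.511706·0.862447 = 291.644533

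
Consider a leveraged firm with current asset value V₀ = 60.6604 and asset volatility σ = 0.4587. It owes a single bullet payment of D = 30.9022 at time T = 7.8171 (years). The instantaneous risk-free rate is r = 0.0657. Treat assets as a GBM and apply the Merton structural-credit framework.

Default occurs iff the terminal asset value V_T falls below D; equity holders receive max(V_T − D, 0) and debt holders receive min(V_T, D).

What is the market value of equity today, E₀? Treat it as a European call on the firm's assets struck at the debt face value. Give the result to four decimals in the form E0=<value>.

d₁ = [ln(V₀/D) + (r + σ²/2)T] / (σ√T)
   = [ln(60.6604/30.9022) + (0.0657 + 0.5·0.4587²)·7.8171] / (0.4587·√7.8171)
   = [0.674464 + 1.335965] / 1.282483 = 1.567606
d₂ = d₁ − σ√T = 1.567606 − 1.282483 = 0.285124
N(d₁) = 0.941513,  N(d₂) = 0.612225,  e^(−rT) = 0.598348
E₀ = V₀·N(d₁) − D·e^(−rT)·N(d₂)
   = 60.6604·0.941513 − 30.9022·0.598348·0.612225 = 45.792383

E0=45.7924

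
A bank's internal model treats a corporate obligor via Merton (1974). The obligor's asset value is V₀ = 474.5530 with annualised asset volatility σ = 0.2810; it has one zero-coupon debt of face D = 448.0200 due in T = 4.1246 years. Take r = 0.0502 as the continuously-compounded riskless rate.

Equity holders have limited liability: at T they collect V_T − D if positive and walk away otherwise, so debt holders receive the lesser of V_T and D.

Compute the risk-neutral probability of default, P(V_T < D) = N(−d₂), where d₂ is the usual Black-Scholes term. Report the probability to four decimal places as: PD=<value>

PD=0.4292

d₁ = [ln(V₀/D) + (r + σ²/2)T] / (σ√T)
   = [ln(474.5530/448.0200) + (0.0502 + 0.5·0.2810²)·4.1246] / (0.2810·√4.1246)
   = [0.057535 + 0.369896] / 0.570686 = 0.748979
d₂ = d₁ − σ√T = 0.748979 − 0.570686 = 0.178293
risk-neutral PD = N(−d₂) = N(-0.178293) = 0.429247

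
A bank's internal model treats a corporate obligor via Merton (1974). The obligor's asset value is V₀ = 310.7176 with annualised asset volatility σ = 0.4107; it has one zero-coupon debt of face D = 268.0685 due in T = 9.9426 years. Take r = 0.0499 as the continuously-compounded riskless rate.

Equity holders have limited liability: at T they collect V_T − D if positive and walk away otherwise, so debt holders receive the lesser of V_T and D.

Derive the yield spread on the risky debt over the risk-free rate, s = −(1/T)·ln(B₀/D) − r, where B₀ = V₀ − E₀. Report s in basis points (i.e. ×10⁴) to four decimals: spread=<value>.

spread=387.2435

d₁ = [ln(V₀/D) + (r + σ²/2)T] / (σ√T)
   = [ln(310.7176/268.0685) + (0.0499 + 0.5·0.4107²)·9.9426] / (0.4107·√9.9426)
   = [0.147642 + 1.334667] / 1.295015 = 1.144627
d₂ = d₁ − σ√T = 1.144627 − 1.295015 = -0.150387
N(d₁) = 0.873818,  N(d₂) = 0.440230,  e^(−rT) = 0.608879
E₀ = V₀·N(d₁) − D·e^(−rT)·N(d₂)
   = 310.7176·0.873818 − 268.0685·0.608879·0.440230 = 199.655876
B₀ = V₀ − E₀ = 310.7176 − 199.655876 = 111.061724
spread = −(1/T)·ln(B₀/D) − r = −(1/9.9426)·ln(111.061724/268.0685) − 0.0499 = 0.03872435
in basis points: 0.03872435 × 10⁴ = 387.2435 bp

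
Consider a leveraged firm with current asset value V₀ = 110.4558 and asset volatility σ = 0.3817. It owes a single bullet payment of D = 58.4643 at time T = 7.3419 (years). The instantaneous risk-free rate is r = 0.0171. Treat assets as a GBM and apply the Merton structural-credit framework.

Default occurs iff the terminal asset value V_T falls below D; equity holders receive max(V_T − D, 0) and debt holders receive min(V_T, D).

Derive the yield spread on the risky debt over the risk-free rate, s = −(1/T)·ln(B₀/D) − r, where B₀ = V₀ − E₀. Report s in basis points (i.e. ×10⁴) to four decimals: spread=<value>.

spread=284.1420

d₁ = [ln(V₀/D) + (r + σ²/2)T] / (σ√T)
   = [ln(110.4558/58.4643) + (0.0171 + 0.5·0.3817²)·7.3419] / (0.3817·√7.3419)
   = [0.636199 + 0.660385] / 1.034252 = 1.253644
d₂ = d₁ − σ√T = 1.253644 − 1.034252 = 0.219392
N(d₁) = 0.895014,  N(d₂) = 0.586828,  e^(−rT) = 0.882015
E₀ = V₀·N(d₁) − D·e^(−rT)·N(d₂)
   = 110.4558·0.895014 − 58.4643·0.882015·0.586828 = 68.598945
B₀ = V₀ − E₀ = 110.4558 − 68.598945 = 41.856855
spread = −(1/T)·ln(B₀/D) − r = −(1/7.3419)·ln(41.856855/58.4643) − 0.0171 = 0.02841420
in basis points: 0.02841420 × 10⁴ = 284.1420 bp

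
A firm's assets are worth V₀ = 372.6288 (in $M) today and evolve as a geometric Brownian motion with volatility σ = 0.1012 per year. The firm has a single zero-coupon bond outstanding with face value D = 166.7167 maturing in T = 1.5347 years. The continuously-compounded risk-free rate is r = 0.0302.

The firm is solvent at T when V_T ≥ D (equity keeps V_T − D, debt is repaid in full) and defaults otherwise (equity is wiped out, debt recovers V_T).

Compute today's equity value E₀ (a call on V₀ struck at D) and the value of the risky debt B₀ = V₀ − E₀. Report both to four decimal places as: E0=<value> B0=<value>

d₁ = [ln(V₀/D) + (r + σ²/2)T] / (σ√T)
   = [ln(372.6288/166.7167) + (0.0302 + 0.5·0.1012²)·1.5347] / (0.1012·√1.5347)
   = [0.804287 + 0.054207] / 0.125370 = 6.847700
d₂ = d₁ − σ√T = 6.847700 − 0.125370 = 6.722331
N(d₁) = 1.000000,  N(d₂) = 1.000000,  e^(−rT) = 0.954710
E₀ = V₀·N(d₁) − D·e^(−rT)·N(d₂)
   = 372.6288·1.000000 − 166.7167·0.954710·1.000000 = 213.462746
B₀ = V₀ − E₀ = 372.6288 − 213.462746 = 159.166054

E0=213.4627 B0=159.1661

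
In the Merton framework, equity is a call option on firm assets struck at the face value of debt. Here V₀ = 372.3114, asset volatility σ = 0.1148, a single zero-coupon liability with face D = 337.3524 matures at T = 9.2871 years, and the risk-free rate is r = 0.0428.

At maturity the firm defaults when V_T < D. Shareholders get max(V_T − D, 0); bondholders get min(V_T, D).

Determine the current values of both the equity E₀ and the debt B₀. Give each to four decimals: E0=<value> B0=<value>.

E0=149.1514 B0=223.1600

d₁ = [ln(V₀/D) + (r + σ²/2)T] / (σ√T)
   = [ln(372.3114/337.3524) + (0.0428 + 0.5·0.1148²)·9.2871] / (0.1148·√9.2871)
   = [0.098603 + 0.458685] / 0.349850 = 1.592934
d₂ = d₁ − σ√T = 1.592934 − 0.349850 = 1.243084
N(d₁) = 0.944412,  N(d₂) = 0.893081,  e^(−rT) = 0.672006
E₀ = V₀·N(d₁) − D·e^(−rT)·N(d₂)
   = 372.3114·0.944412 − 337.3524·0.672006·0.893081 = 149.151393
B₀ = V₀ − E₀ = 372.3114 − 149.151393 = 223.160007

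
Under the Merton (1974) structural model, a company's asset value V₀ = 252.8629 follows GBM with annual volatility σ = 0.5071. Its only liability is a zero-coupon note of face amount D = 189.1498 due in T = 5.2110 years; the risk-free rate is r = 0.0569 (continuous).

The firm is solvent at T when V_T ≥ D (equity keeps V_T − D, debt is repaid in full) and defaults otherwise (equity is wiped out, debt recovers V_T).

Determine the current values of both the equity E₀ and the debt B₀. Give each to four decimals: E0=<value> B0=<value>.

E0=151.4853 B0=101.3776

d₁ = [ln(V₀/D) + (r + σ²/2)T] / (σ√T)
   = [ln(252.8629/189.1498) + (0.0569 + 0.5·0.5071²)·5.2110] / (0.5071·√5.2110)
   = [0.290308 + 0.966511] / 1.157588 = 1.085722
d₂ = d₁ − σ√T = 1.085722 − 1.157588 = -0.071866
N(d₁) = 0.861199,  N(d₂) = 0.471354,  e^(−rT) = 0.743411
E₀ = V₀·N(d₁) − D·e^(−rT)·N(d₂)
   = 252.8629·0.861199 − 189.1498·0.743411·0.471354 = 151.485302
B₀ = V₀ − E₀ = 252.8629 − 151.485302 = 101.377598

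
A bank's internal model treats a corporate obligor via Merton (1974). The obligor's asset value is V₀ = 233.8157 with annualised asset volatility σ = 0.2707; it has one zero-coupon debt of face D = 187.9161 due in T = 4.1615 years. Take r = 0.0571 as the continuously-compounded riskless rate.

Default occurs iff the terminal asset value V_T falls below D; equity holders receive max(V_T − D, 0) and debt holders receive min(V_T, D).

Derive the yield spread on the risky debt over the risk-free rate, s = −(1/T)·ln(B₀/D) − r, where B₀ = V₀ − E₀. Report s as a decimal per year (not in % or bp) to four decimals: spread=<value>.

spread=0.0195

d₁ = [ln(V₀/D) + (r + σ²/2)T] / (σ√T)
   = [ln(233.8157/187.9161) + (0.0571 + 0.5·0.2707²)·4.1615] / (0.2707·√4.1615)
   = [0.218538 + 0.390096] / 0.552221 = 1.102155
d₂ = d₁ − σ√T = 1.102155 − 0.552221 = 0.549934
N(d₁) = 0.864803,  N(d₂) = 0.708818,  e^(−rT) = 0.788501
E₀ = V₀·N(d₁) − D·e^(−rT)·N(d₂)
   = 233.8157·0.864803 − 187.9161·0.788501·0.708818 = 97.177552
B₀ = V₀ − E₀ = 233.8157 − 97.177552 = 136.638148
spread = −(1/T)·ln(B₀/D) − r = −(1/4.1615)·ln(136.638148/187.9161) − 0.0571 = 0.01947321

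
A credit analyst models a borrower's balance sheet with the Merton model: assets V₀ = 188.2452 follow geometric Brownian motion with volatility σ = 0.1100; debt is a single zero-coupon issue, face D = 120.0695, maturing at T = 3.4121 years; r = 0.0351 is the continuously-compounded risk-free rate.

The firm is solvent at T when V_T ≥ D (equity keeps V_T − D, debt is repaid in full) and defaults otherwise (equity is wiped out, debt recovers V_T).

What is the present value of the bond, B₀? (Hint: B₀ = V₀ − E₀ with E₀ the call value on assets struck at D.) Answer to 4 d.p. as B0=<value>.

d₁ = [ln(V₀/D) + (r + σ²/2)T] / (σ√T)
   = [ln(188.2452/120.0695) + (0.0351 + 0.5·0.1100²)·3.4121] / (0.1100·√3.4121)
   = [0.449675 + 0.140408] / 0.203191 = 2.904084
d₂ = d₁ − σ√T = 2.904084 − 0.203191 = 2.700894
N(d₁) = 0.998158,  N(d₂) = 0.996542,  e^(−rT) = 0.887129
E₀ = V₀·N(d₁) − D·e^(−rT)·N(d₂)
   = 188.2452·0.998158 − 120.0695·0.887129·0.996542 = 81.749668
B₀ = V₀ − E₀ = 188.2452 − 81.749668 = 106.495532

B0=106.4955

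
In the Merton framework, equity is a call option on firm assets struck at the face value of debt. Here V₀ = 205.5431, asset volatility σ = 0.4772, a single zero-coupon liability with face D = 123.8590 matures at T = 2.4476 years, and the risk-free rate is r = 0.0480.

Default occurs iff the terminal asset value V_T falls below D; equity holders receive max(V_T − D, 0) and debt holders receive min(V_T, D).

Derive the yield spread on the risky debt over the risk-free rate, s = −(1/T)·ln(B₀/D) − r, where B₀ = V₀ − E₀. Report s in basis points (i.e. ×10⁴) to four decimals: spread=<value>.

d₁ = [ln(V₀/D) + (r + σ²/2)T] / (σ√T)
   = [ln(205.5431/123.8590) + (0.0480 + 0.5·0.4772²)·2.4476] / (0.4772·√2.4476)
   = [0.506512 + 0.396168] / 0.746570 = 1.209103
d₂ = d₁ − σ√T = 1.209103 − 0.746570 = 0.462533
N(d₁) = 0.886688,  N(d₂) = 0.678150,  e^(−rT) = 0.889154
E₀ = V₀·N(d₁) − D·e^(−rT)·N(d₂)
   = 205.5431·0.886688 − 123.8590·0.889154·0.678150 = 107.568160
B₀ = V₀ − E₀ = 205.5431 − 107.568160 = 97.974940
spread = −(1/T)·ln(B₀/D) − r = −(1/2.4476)·ln(97.974940/123.8590) − 0.0480 = 0.04778039
in basis points: 0.04778039 × 10⁴ = 477.8039 bp

spread=477.8039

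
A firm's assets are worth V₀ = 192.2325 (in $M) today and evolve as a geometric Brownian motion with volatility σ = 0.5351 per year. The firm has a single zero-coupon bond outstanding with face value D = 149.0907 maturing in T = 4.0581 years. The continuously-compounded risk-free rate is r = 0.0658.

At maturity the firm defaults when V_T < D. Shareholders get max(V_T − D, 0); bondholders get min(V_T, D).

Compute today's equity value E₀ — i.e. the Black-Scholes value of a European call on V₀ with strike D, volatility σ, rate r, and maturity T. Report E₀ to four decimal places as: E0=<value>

E0=108.2162

d₁ = [ln(V₀/D) + (r + σ²/2)T] / (σ√T)
   = [ln(192.2325/149.0907) + (0.0658 + 0.5·0.5351²)·4.0581] / (0.5351·√4.0581)
   = [0.254151 + 0.848005] / 1.077944 = 1.022461
d₂ = d₁ − σ√T = 1.022461 − 1.077944 = -0.055484
N(d₁) = 0.846719,  N(d₂) = 0.477877,  e^(−rT) = 0.765655
E₀ = V₀·N(d₁) − D·e^(−rT)·N(d₂)
   = 192.2325·0.846719 − 149.0907·0.765655·0.477877 = 108.216201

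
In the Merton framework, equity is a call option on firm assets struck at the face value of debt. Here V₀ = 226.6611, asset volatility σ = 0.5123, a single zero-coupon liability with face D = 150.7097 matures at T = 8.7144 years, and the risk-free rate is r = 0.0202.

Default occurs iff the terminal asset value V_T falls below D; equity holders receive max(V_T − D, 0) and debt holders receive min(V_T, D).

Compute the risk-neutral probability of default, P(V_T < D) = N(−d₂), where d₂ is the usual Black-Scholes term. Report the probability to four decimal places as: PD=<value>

PD=0.6443

d₁ = [ln(V₀/D) + (r + σ²/2)T] / (σ√T)
   = [ln(226.6611/150.7097) + (0.0202 + 0.5·0.5123²)·8.7144] / (0.5123·√8.7144)
   = [0.408100 + 1.319584] / 1.512318 = 1.142408
d₂ = d₁ − σ√T = 1.142408 − 1.512318 = -0.369910
risk-neutral PD = N(−d₂) = N(0.369910) = 0.644275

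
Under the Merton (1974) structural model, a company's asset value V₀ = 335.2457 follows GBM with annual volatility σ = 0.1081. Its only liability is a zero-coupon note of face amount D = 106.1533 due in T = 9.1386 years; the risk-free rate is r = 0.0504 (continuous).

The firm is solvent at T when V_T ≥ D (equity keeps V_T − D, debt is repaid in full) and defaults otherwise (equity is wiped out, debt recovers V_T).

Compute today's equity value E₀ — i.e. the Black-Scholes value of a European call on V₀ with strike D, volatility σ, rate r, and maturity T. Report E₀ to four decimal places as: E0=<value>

E0=268.2721

d₁ = [ln(V₀/D) + (r + σ²/2)T] / (σ√T)
   = [ln(335.2457/106.1533) + (0.0504 + 0.5·0.1081²)·9.1386] / (0.1081·√9.1386)
   = [1.149979 + 0.513980] / 0.326788 = 5.091870
d₂ = d₁ − σ√T = 5.091870 − 0.326788 = 4.765083
N(d₁) = 1.000000,  N(d₂) = 0.999999,  e^(−rT) = 0.630914
E₀ = V₀·N(d₁) − D·e^(−rT)·N(d₂)
   = 335.2457·1.000000 − 106.1533·0.630914·0.999999 = 268.272082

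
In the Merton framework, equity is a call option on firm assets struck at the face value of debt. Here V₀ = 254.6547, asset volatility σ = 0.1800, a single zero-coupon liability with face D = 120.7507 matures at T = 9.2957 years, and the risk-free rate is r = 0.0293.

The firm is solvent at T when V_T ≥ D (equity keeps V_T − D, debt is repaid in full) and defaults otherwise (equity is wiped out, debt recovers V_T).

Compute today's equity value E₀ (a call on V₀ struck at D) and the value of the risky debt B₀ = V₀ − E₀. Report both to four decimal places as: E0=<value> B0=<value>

E0=163.7041 B0=90.9506

d₁ = [ln(V₀/D) + (r + σ²/2)T] / (σ√T)
   = [ln(254.6547/120.7507) + (0.0293 + 0.5·0.1800²)·9.2957] / (0.1800·√9.2957)
   = [0.746180 + 0.422954] / 0.548799 = 2.130350
d₂ = d₁ − σ√T = 2.130350 − 0.548799 = 1.581551
N(d₁) = 0.983429,  N(d₂) = 0.943124,  e^(−rT) = 0.761577
E₀ = V₀·N(d₁) − D·e^(−rT)·N(d₂)
   = 254.6547·0.983429 − 120.7507·0.761577·0.943124 = 163.704149
B₀ = V₀ − E₀ = 254.6547 − 163.704149 = 90.950551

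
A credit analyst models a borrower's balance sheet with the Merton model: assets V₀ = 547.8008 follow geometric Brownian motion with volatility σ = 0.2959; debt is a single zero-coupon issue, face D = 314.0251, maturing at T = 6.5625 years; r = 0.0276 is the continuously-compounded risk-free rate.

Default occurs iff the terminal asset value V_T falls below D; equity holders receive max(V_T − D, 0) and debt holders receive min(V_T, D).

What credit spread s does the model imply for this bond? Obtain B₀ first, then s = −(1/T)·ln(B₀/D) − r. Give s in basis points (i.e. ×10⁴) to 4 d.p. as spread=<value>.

spread=146.8566

d₁ = [ln(V₀/D) + (r + σ²/2)T] / (σ√T)
   = [ln(547.8008/314.0251) + (0.0276 + 0.5·0.2959²)·6.5625] / (0.2959·√6.5625)
   = [0.556439 + 0.468421] / 0.758018 = 1.352025
d₂ = d₁ − σ√T = 1.352025 − 0.758018 = 0.594007
N(d₁) = 0.911816,  N(d₂) = 0.723746,  e^(−rT) = 0.834331
E₀ = V₀·N(d₁) − D·e^(−rT)·N(d₂)
   = 547.8008·0.911816 − 314.0251·0.834331·0.723746 = 309.871563
B₀ = V₀ − E₀ = 547.8008 − 309.871563 = 237.929237
spread = −(1/T)·ln(B₀/D) − r = −(1/6.5625)·ln(237.929237/314.0251) − 0.0276 = 0.01468566
in basis points: 0.01468566 × 10⁴ = 146.8566 bp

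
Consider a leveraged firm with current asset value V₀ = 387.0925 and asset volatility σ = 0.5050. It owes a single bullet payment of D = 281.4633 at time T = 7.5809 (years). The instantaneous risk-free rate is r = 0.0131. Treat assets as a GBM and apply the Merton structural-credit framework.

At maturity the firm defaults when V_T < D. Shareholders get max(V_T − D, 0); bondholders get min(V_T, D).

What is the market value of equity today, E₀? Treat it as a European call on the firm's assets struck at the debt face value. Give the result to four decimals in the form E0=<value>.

E0=236.9630

d₁ = [ln(V₀/D) + (r + σ²/2)T] / (σ√T)
   = [ln(387.0925/281.4633) + (0.0131 + 0.5·0.5050²)·7.5809] / (0.5050·√7.5809)
   = [0.318662 + 1.065969] / 1.390438 = 0.995823
d₂ = d₁ − σ√T = 0.995823 − 1.390438 = -0.394615
N(d₁) = 0.840332,  N(d₂) = 0.346563,  e^(−rT) = 0.905462
E₀ = V₀·N(d₁) − D·e^(−rT)·N(d₂)
   = 387.0925·0.840332 − 281.4633·0.905462·0.346563 = 236.962998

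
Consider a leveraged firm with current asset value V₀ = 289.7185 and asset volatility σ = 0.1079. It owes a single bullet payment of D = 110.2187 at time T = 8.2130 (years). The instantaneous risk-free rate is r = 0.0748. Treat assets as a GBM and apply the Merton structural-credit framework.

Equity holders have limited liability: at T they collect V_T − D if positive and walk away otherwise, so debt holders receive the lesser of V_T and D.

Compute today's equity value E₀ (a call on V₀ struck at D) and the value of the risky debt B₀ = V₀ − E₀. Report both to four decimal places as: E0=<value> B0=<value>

d₁ = [ln(V₀/D) + (r + σ²/2)T] / (σ√T)
   = [ln(289.7185/110.2187) + (0.0748 + 0.5·0.1079²)·8.2130] / (0.1079·√8.2130)
   = [0.966443 + 0.662142] / 0.309223 = 5.266694
d₂ = d₁ − σ√T = 5.266694 − 0.309223 = 4.957471
N(d₁) = 1.000000,  N(d₂) = 1.000000,  e^(−rT) = 0.541002
E₀ = V₀·N(d₁) − D·e^(−rT)·N(d₂)
   = 289.7185·1.000000 − 110.2187·0.541002·1.000000 = 230.089970
B₀ = V₀ − E₀ = 289.7185 − 230.089970 = 59.628530

E0=230.0900 B0=59.6285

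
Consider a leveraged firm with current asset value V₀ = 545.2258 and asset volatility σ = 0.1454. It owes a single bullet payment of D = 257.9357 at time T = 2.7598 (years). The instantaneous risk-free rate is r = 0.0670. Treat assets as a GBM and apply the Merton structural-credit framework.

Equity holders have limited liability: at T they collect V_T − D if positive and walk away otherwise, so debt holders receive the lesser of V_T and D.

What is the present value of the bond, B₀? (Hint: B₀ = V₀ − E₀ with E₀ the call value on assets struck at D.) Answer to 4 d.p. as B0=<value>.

B0=214.3904

d₁ = [ln(V₀/D) + (r + σ²/2)T] / (σ√T)
   = [ln(545.2258/257.9357) + (0.0670 + 0.5·0.1454²)·2.7598] / (0.1454·√2.7598)
   = [0.748490 + 0.214079] / 0.241548 = 3.985003
d₂ = d₁ − σ√T = 3.985003 − 0.241548 = 3.743455
N(d₁) = 0.999966,  N(d₂) = 0.999909,  e^(−rT) = 0.831182
E₀ = V₀·N(d₁) − D·e^(−rT)·N(d₂)
   = 545.2258·0.999966 − 257.9357·0.831182·0.999909 = 330.835373
B₀ = V₀ − E₀ = 545.2258 − 330.835373 = 214.390427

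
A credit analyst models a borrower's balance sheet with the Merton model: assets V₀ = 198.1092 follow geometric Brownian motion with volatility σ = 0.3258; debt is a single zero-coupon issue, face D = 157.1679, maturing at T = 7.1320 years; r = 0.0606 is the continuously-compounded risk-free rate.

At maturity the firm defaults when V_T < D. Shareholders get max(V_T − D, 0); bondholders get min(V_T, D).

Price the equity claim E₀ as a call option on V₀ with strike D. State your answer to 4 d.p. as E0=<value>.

E0=111.1181

d₁ = [ln(V₀/D) + (r + σ²/2)T] / (σ√T)
   = [ln(198.1092/157.1679) + (0.0606 + 0.5·0.3258²)·7.1320] / (0.3258·√7.1320)
   = [0.231504 + 0.810715] / 0.870075 = 1.197849
d₂ = d₁ − σ√T = 1.197849 − 0.870075 = 0.327774
N(d₁) = 0.884512,  N(d₂) = 0.628459,  e^(−rT) = 0.649080
E₀ = V₀·N(d₁) − D·e^(−rT)·N(d₂)
   = 198.1092·0.884512 − 157.1679·0.649080·0.628459 = 111.118053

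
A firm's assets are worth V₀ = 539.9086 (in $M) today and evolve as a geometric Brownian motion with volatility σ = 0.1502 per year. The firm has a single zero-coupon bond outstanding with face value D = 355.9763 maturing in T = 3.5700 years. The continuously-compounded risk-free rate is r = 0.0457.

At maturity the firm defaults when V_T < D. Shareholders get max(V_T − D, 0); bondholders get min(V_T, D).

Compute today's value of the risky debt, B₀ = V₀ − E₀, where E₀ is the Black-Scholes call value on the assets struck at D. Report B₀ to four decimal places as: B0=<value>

B0=301.5282

d₁ = [ln(V₀/D) + (r + σ²/2)T] / (σ√T)
   = [ln(539.9086/355.9763) + (0.0457 + 0.5·0.1502²)·3.5700] / (0.1502·√3.5700)
   = [0.416536 + 0.203419] / 0.283795 = 2.184518
d₂ = d₁ − σ√T = 2.184518 − 0.283795 = 1.900724
N(d₁) = 0.985538,  N(d₂) = 0.971331,  e^(−rT) = 0.849465
E₀ = V₀·N(d₁) − D·e^(−rT)·N(d₂)
   = 539.9086·0.985538 − 355.9763·0.849465·0.971331 = 238.380353
B₀ = V₀ − E₀ = 539.9086 − 238.380353 = 301.528247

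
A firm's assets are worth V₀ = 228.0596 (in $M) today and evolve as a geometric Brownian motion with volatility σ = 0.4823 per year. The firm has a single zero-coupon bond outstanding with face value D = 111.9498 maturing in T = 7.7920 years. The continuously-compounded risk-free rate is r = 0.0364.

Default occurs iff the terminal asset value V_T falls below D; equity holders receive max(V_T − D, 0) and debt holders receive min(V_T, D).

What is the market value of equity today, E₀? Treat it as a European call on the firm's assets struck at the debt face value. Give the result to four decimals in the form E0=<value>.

d₁ = [ln(V₀/D) + (r + σ²/2)T] / (σ√T)
   = [ln(228.0596/111.9498) + (0.0364 + 0.5·0.4823²)·7.7920] / (0.4823·√7.7920)
   = [0.711556 + 1.189890] / 1.346300 = 1.412350
d₂ = d₁ − σ√T = 1.412350 − 1.346300 = 0.066051
N(d₁) = 0.921077,  N(d₂) = 0.526331,  e^(−rT) = 0.753046
E₀ = V₀·N(d₁) − D·e^(−rT)·N(d₂)
   = 228.0596·0.921077 − 111.9498·0.753046·0.526331 = 165.688862

E0=165.6889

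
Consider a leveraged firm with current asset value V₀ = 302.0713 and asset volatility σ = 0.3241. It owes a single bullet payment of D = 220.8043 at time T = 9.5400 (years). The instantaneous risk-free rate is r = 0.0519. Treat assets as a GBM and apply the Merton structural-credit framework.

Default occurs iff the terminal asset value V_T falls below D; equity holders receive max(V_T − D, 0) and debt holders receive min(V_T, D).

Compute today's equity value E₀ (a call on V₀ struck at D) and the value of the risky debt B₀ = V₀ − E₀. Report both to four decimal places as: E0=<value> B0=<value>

d₁ = [ln(V₀/D) + (r + σ²/2)T] / (σ√T)
   = [ln(302.0713/220.8043) + (0.0519 + 0.5·0.3241²)·9.5400] / (0.3241·√9.5400)
   = [0.313386 + 0.996171] / 1.001044 = 1.308191
d₂ = d₁ − σ√T = 1.308191 − 1.001044 = 0.307147
N(d₁) = 0.904596,  N(d₂) = 0.620634,  e^(−rT) = 0.609494
E₀ = V₀·N(d₁) − D·e^(−rT)·N(d₂)
   = 302.0713·0.904596 − 220.8043·0.609494·0.620634 = 189.728127
B₀ = V₀ − E₀ = 302.0713 − 189.728127 = 112.343173

E0=189.7281 B0=112.3432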